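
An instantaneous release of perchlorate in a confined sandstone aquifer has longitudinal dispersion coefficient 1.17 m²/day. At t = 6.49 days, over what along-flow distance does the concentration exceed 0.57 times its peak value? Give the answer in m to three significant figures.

8.26 m

The plume is Gaussian with σ = √(2Dt) = √(2 × 1.17 × 6.49) = 3.897 m.
C/C_peak = exp(−Δx²/(2σ²)) = 0.57 ⇒ Δx = σ·√(−2 ln 0.57) = 3.897 × 1.060 = 4.131 m.
Width = 2Δx = 8.26 m.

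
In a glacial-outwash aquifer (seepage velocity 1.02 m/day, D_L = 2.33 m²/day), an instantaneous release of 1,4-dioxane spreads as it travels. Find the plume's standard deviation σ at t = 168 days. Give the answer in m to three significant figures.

Dispersive spreading gives a Gaussian with σ² = 2Dt; advection only shifts the center.
σ = √(2 × 2.33 × 168) = 28.0 m.

28.0 m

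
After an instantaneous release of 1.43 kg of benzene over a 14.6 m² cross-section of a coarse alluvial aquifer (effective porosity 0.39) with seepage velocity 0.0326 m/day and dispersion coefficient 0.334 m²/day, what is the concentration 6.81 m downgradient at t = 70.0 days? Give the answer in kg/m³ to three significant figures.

For an instantaneous plane source, C(x,t) = M/(n_e·A·√(4πDt)) · exp(−(x−vt)²/(4Dt)), with n_e·A the pore (flow) area.
Plume center vt = 0.0326 × 70.0 = 2.282 m, so the well at 6.81 m is 4.528 m downgradient of the peak.
√(4πDt) = 17.14 m, giving peak height M/(n_e·A·√(4πDt)) = 1.43/(0.39 × 14.6 × 17.14) = 0.01465 kg/m³.
(x−vt)²/(4Dt) = (4.528)²/(4 × 0.334 × 70.0) = 0.2192; exp(−0.2192) = 0.8032.
C = 0.01465 × 0.8032 = 0.0118 kg/m³.

0.0118 kg/m³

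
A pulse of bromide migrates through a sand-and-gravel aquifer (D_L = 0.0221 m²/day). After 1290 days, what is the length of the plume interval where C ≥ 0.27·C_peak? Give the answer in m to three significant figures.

The plume is Gaussian with σ = √(2Dt) = √(2 × 0.0221 × 1290) = 7.551 m.
C/C_peak = exp(−Δx²/(2σ²)) = 0.27 ⇒ Δx = σ·√(−2 ln 0.27) = 7.551 × 1.618 = 12.22 m.
Width = 2Δx = 24.4 m.

24.4 m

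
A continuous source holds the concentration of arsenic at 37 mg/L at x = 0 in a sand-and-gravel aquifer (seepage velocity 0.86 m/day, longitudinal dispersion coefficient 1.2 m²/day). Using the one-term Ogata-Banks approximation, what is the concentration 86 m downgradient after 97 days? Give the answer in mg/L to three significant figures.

For a continuous step input, C/C₀ ≈ ½·erfc((x−vt)/(2√(Dt))).
vt = 0.86 × 97 = 83.42 m and 2√(Dt) = 2√(1.2 × 97) = 21.58 m.
Argument (x−vt)/(2√(Dt)) = (86 − 83.42)/21.58 = 0.1196; ½·erfc(0.1196) = 0.4328.
C = 37 × 0.4328 = 16.0 mg/L.

16.0 mg/L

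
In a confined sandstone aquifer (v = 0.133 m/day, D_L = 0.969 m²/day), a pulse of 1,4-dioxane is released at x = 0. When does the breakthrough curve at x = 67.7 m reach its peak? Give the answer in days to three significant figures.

For the 1D instantaneous-source solution, setting ∂C/∂t = 0 at fixed x gives v²t² + 2Dt − x² = 0, so t = (√(D² + v²x²) − D)/v².
√(D² + v²x²) = √(0.969² + 0.133² × 67.7²) = 9.056; v² = 0.017689.
t = (9.056 − 0.969)/0.017689 = 457 days (vs. the pure-advection estimate x/v = 509 d).

457 days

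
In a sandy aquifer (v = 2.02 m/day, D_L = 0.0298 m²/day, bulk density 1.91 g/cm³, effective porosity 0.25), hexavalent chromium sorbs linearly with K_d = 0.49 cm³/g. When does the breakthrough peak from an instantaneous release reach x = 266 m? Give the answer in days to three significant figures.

Retardation factor R = 1 + ρ_b·K_d/n = 1 + 1.91 × 0.49/0.25 = 4.744.
Sorption retards both mechanisms: v_R = v/R = 0.4258 m/day, D_R = D/R = 0.006282 m²/day.
Peak time from v_R²t² + 2D_R t − x² = 0: t = (√(D_R² + v_R²x²) − D_R)/v_R².
√(D_R² + v_R²x²) = √(0.006282² + 0.4258² × 266²) = 113.3; v_R² = 0.1813.
t = (113.3 − 0.006282)/0.1813 = 625 days.

625 days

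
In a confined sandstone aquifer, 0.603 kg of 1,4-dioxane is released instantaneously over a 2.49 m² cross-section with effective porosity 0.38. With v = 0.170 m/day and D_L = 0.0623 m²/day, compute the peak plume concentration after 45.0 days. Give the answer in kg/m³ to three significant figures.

0.107 kg/m³

The peak of an instantaneous 1D plume sits at x = vt; there the Gaussian factor is 1 and C_max = M/(n_e·A·√(4πDt)), where n_e·A is the pore area the mass is dissolved in.
√(4πDt) = √(4π × 0.0623 × 45.0) = 5.935 m, so C_max = 0.603/(0.38 × 2.49 × 5.935) = 0.107 kg/m³.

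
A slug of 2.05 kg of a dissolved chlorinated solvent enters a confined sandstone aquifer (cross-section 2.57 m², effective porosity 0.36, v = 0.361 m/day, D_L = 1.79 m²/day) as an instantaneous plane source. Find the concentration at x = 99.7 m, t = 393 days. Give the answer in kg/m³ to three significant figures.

0.0125 kg/m³

For an instantaneous plane source, C(x,t) = M/(n_e·A·√(4πDt)) · exp(−(x−vt)²/(4Dt)), with n_e·A the pore (flow) area.
Plume center vt = 0.361 × 393 = 141.873 m, so the well at 99.7 m is 42.173 m upgradient of the peak.
√(4πDt) = 94.02 m, giving peak height M/(n_e·A·√(4πDt)) = 2.05/(0.36 × 2.57 × 94.02) = 0.02357 kg/m³.
(x−vt)²/(4Dt) = (-42.173)²/(4 × 1.79 × 393) = 0.6321; exp(−0.6321) = 0.5315.
C = 0.02357 × 0.5315 = 0.0125 kg/m³.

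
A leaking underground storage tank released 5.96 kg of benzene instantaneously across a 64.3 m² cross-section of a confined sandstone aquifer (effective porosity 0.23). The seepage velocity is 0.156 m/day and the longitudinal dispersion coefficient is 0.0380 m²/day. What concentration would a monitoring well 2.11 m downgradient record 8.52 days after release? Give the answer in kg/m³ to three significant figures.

0.125 kg/m³

For an instantaneous plane source, C(x,t) = M/(n_e·A·√(4πDt)) · exp(−(x−vt)²/(4Dt)), with n_e·A the pore (flow) area.
Plume center vt = 0.156 × 8.52 = 1.32912 m, so the well at 2.11 m is 0.78088 m downgradient of the peak.
√(4πDt) = 2.017 m, giving peak height M/(n_e·A·√(4πDt)) = 5.96/(0.23 × 64.3 × 2.017) = 0.1998 kg/m³.
(x−vt)²/(4Dt) = (0.78088)²/(4 × 0.0380 × 8.52) = 0.4709; exp(−0.4709) = 0.6244.
C = 0.1998 × 0.6244 = 0.125 kg/m³.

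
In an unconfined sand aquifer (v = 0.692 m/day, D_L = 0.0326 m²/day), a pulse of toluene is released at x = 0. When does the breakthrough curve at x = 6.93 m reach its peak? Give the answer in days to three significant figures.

For the 1D instantaneous-source solution, setting ∂C/∂t = 0 at fixed x gives v²t² + 2Dt − x² = 0, so t = (√(D² + v²x²) − D)/v².
√(D² + v²x²) = √(0.0326² + 0.692² × 6.93²) = 4.796; v² = 0.478864.
t = (4.796 − 0.0326)/0.478864 = 9.95 days (vs. the pure-advection estimate x/v = 10.0 d).

9.95 days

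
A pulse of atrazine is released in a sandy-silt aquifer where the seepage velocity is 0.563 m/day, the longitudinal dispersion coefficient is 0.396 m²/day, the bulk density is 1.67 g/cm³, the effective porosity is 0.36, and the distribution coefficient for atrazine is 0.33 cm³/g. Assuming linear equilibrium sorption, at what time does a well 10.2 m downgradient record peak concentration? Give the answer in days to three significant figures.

42.8 days

Retardation factor R = 1 + ρ_b·K_d/n = 1 + 1.67 × 0.33/0.36 = 2.531.
Sorption retards both mechanisms: v_R = v/R = 0.2224 m/day, D_R = D/R = 0.1565 m²/day.
Peak time from v_R²t² + 2D_R t − x² = 0: t = (√(D_R² + v_R²x²) − D_R)/v_R².
√(D_R² + v_R²x²) = √(0.1565² + 0.2224² × 10.2²) = 2.274; v_R² = 0.04946.
t = (2.274 − 0.1565)/0.04946 = 42.8 days.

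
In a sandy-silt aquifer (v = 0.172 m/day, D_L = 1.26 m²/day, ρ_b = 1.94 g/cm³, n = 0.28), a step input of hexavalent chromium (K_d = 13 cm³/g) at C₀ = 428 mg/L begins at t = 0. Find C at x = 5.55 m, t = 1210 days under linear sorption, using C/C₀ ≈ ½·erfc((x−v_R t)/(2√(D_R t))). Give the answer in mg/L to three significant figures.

Retardation factor R = 1 + ρ_b·K_d/n = 1 + 1.94 × 13/0.28 = 91.07.
Sorption retards both mechanisms: v_R = v/R = 0.001889 m/day, D_R = D/R = 0.01384 m²/day.
v_R·t = 0.001889 × 1210 = 2.28569 m; 2√(D_R t) = 8.184 m; argument = (5.55 − 2.28569)/8.184 = 0.3989.
C = C₀ × ½·erfc(0.3989) = 428 × 0.2863 = 123 mg/L.

123 mg/L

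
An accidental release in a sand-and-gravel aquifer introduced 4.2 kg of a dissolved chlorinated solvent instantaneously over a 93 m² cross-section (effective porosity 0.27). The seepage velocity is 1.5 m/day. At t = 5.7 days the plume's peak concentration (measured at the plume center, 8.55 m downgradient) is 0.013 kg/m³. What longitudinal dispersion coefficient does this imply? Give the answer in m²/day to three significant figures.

2.31 m²/day

At the plume center C_max = M/(n_e·A·√(4πDt)), so D = M²/(4πt·(n_e·A·C_max)²).
n_e·A·C_max = 0.27 × 93 × 0.013 = 0.3264 kg/m.
D = 4.2²/(4π × 5.7 × 0.3264²) = 2.31 m²/day.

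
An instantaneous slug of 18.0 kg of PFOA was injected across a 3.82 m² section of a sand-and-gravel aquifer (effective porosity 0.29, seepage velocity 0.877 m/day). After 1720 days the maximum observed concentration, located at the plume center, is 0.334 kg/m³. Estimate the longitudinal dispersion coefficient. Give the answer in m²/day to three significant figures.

0.109 m²/day

At the plume center C_max = M/(n_e·A·√(4πDt)), so D = M²/(4πt·(n_e·A·C_max)²).
n_e·A·C_max = 0.29 × 3.82 × 0.334 = 0.3700 kg/m.
D = 18.0²/(4π × 1720 × 0.3700²) = 0.109 m²/day.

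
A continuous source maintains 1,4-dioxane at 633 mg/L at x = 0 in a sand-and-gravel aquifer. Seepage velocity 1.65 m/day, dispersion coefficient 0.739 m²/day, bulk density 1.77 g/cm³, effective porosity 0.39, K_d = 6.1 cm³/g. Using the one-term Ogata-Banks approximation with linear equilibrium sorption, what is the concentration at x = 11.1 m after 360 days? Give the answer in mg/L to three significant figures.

Retardation factor R = 1 + ρ_b·K_d/n = 1 + 1.77 × 6.1/0.39 = 28.68.
Sorption retards both mechanisms: v_R = v/R = 0.05753 m/day, D_R = D/R = 0.02577 m²/day.
v_R·t = 0.05753 × 360 = 20.7108 m; 2√(D_R t) = 6.092 m; argument = (11.1 − 20.7108)/6.092 = -1.578.
C = C₀ × ½·erfc(-1.578) = 633 × 0.9872 = 625 mg/L.

625 mg/L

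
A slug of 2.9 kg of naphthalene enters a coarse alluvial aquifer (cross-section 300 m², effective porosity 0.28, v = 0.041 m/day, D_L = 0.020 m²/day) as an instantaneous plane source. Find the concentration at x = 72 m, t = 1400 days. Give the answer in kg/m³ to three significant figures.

For an instantaneous plane source, C(x,t) = M/(n_e·A·√(4πDt)) · exp(−(x−vt)²/(4Dt)), with n_e·A the pore (flow) area.
Plume center vt = 0.041 × 1400 = 57.4 m, so the well at 72 m is 14.6 m downgradient of the peak.
√(4πDt) = 18.76 m, giving peak height M/(n_e·A·√(4πDt)) = 2.9/(0.28 × 300 × 18.76) = 0.001840 kg/m³.
(x−vt)²/(4Dt) = (14.6)²/(4 × 0.020 × 1400) = 1.903; exp(−1.903) = 0.1491.
C = 0.001840 × 0.1491 = 0.000274 kg/m³.

0.000274 kg/m³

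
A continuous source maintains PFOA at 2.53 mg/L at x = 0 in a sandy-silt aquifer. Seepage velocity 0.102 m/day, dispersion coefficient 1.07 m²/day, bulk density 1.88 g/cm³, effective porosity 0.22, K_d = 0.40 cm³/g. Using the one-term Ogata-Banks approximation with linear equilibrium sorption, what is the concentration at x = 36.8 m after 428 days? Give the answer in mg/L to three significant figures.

Retardation factor R = 1 + ρ_b·K_d/n = 1 + 1.88 × 0.40/0.22 = 4.418.
Sorption retards both mechanisms: v_R = v/R = 0.02309 m/day, D_R = D/R = 0.2422 m²/day.
v_R·t = 0.02309 × 428 = 9.88252 m; 2√(D_R t) = 20.36 m; argument = (36.8 − 9.88252)/20.36 = 1.322.
C = C₀ × ½·erfc(1.322) = 2.53 × 0.03077 = 0.0778 mg/L.

0.0778 mg/L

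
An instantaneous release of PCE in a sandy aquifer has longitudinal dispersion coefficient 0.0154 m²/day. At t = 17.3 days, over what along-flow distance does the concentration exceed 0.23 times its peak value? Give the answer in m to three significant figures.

The plume is Gaussian with σ = √(2Dt) = √(2 × 0.0154 × 17.3) = 0.7300 m.
C/C_peak = exp(−Δx²/(2σ²)) = 0.23 ⇒ Δx = σ·√(−2 ln 0.23) = 0.7300 × 1.714 = 1.251 m.
Width = 2Δx = 2.50 m.

2.50 m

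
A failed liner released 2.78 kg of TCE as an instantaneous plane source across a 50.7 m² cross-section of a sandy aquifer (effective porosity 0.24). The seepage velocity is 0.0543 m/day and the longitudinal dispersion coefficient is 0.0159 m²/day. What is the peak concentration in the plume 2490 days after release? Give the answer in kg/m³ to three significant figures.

The peak of an instantaneous 1D plume sits at x = vt; there the Gaussian factor is 1 and C_max = M/(n_e·A·√(4πDt)), where n_e·A is the pore area the mass is dissolved in.
√(4πDt) = √(4π × 0.0159 × 2490) = 22.31 m, so C_max = 2.78/(0.24 × 50.7 × 22.31) = 0.0102 kg/m³.

0.0102 kg/m³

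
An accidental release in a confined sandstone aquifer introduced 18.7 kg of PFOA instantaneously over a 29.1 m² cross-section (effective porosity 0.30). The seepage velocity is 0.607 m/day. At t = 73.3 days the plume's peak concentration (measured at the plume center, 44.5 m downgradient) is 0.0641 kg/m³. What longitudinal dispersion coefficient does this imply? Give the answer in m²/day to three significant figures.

At the plume center C_max = M/(n_e·A·√(4πDt)), so D = M²/(4πt·(n_e·A·C_max)²).
n_e·A·C_max = 0.30 × 29.1 × 0.0641 = 0.5596 kg/m.
D = 18.7²/(4π × 73.3 × 0.5596²) = 1.21 m²/day.

1.21 m²/day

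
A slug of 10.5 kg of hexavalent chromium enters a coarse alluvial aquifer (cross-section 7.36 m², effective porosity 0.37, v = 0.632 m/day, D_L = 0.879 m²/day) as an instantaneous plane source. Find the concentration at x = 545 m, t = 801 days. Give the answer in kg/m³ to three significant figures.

For an instantaneous plane source, C(x,t) = M/(n_e·A·√(4πDt)) · exp(−(x−vt)²/(4Dt)), with n_e·A the pore (flow) area.
Plume center vt = 0.632 × 801 = 506.232 m, so the well at 545 m is 38.768 m downgradient of the peak.
√(4πDt) = 94.06 m, giving peak height M/(n_e·A·√(4πDt)) = 10.5/(0.37 × 7.36 × 94.06) = 0.04099 kg/m³.
(x−vt)²/(4Dt) = (38.768)²/(4 × 0.879 × 801) = 0.5337; exp(−0.5337) = 0.5864.
C = 0.04099 × 0.5864 = 0.0240 kg/m³.

0.0240 kg/m³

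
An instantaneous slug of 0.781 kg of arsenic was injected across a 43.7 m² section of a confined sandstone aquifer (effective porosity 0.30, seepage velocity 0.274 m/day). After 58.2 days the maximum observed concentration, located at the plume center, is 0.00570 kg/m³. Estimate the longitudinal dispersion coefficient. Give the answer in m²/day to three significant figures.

0.149 m²/day

At the plume center C_max = M/(n_e·A·√(4πDt)), so D = M²/(4πt·(n_e·A·C_max)²).
n_e·A·C_max = 0.30 × 43.7 × 0.00570 = 0.07473 kg/m.
D = 0.781²/(4π × 58.2 × 0.07473²) = 0.149 m²/day.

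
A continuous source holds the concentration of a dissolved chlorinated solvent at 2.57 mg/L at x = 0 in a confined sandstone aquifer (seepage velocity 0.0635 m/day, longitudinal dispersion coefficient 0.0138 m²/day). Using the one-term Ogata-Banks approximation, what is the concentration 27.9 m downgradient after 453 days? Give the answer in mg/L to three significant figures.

For a continuous step input, C/C₀ ≈ ½·erfc((x−vt)/(2√(Dt))).
vt = 0.0635 × 453 = 28.7655 m and 2√(Dt) = 2√(0.0138 × 453) = 5.001 m.
Argument (x−vt)/(2√(Dt)) = (27.9 − 28.7655)/5.001 = -0.1731; ½·erfc(-0.1731) = 0.5967.
C = 2.57 × 0.5967 = 1.53 mg/L.

1.53 mg/L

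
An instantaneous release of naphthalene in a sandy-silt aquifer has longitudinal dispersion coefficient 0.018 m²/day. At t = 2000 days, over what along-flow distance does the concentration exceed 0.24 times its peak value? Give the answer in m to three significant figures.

28.7 m

The plume is Gaussian with σ = √(2Dt) = √(2 × 0.018 × 2000) = 8.485 m.
C/C_peak = exp(−Δx²/(2σ²)) = 0.24 ⇒ Δx = σ·√(−2 ln 0.24) = 8.485 × 1.689 = 14.33 m.
Width = 2Δx = 28.7 m.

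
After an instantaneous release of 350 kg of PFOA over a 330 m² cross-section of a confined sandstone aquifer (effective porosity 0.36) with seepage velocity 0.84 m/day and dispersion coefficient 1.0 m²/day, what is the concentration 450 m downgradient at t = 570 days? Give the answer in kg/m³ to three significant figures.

0.0242 kg/m³

For an instantaneous plane source, C(x,t) = M/(n_e·A·√(4πDt)) · exp(−(x−vt)²/(4Dt)), with n_e·A the pore (flow) area.
Plume center vt = 0.84 × 570 = 478.8 m, so the well at 450 m is 28.8 m upgradient of the peak.
√(4πDt) = 84.63 m, giving peak height M/(n_e·A·√(4πDt)) = 350/(0.36 × 330 × 84.63) = 0.03481 kg/m³.
(x−vt)²/(4Dt) = (-28.8)²/(4 × 1.0 × 570) = 0.3638; exp(−0.3638) = 0.6950.
C = 0.03481 × 0.6950 = 0.0242 kg/m³.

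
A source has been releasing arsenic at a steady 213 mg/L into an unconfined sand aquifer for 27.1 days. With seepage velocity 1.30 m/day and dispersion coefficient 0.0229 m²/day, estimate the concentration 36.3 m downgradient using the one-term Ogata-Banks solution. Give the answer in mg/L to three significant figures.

For a continuous step input, C/C₀ ≈ ½·erfc((x−vt)/(2√(Dt))).
vt = 1.30 × 27.1 = 35.23 m and 2√(Dt) = 2√(0.0229 × 27.1) = 1.576 m.
Argument (x−vt)/(2√(Dt)) = (36.3 − 35.23)/1.576 = 0.6789; ½·erfc(0.6789) = 0.1685.
C = 213 × 0.1685 = 35.9 mg/L.

35.9 mg/L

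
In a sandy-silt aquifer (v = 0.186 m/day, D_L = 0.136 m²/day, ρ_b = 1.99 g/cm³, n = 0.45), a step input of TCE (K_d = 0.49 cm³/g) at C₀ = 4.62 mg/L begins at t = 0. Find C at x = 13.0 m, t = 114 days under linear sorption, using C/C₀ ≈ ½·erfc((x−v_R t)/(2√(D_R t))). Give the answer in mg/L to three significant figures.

Retardation factor R = 1 + ρ_b·K_d/n = 1 + 1.99 × 0.49/0.45 = 3.167.
Sorption retards both mechanisms: v_R = v/R = 0.05873 m/day, D_R = D/R = 0.04294 m²/day.
v_R·t = 0.05873 × 114 = 6.69522 m; 2√(D_R t) = 4.425 m; argument = (13.0 − 6.69522)/4.425 = 1.425.
C = C₀ × ½·erfc(1.425) = 4.62 × 0.02194 = 0.101 mg/L.

0.101 mg/L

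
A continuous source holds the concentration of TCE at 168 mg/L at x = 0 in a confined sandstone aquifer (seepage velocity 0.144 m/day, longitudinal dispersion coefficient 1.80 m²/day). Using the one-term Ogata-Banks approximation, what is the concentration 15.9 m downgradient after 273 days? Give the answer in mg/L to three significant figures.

130 mg/L

For a continuous step input, C/C₀ ≈ ½·erfc((x−vt)/(2√(Dt))).
vt = 0.144 × 273 = 39.312 m and 2√(Dt) = 2√(1.80 × 273) = 44.34 m.
Argument (x−vt)/(2√(Dt)) = (15.9 − 39.312)/44.34 = -0.5280; ½·erfc(-0.5280) = 0.7724.
C = 168 × 0.7724 = 130 mg/L.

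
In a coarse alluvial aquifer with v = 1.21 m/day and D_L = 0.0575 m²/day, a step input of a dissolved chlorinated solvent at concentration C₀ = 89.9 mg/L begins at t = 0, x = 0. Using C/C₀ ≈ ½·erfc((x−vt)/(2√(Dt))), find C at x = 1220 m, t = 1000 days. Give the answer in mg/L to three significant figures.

15.8 mg/L

For a continuous step input, C/C₀ ≈ ½·erfc((x−vt)/(2√(Dt))).
vt = 1.21 × 1000 = 1210 m and 2√(Dt) = 2√(0.0575 × 1000) = 15.17 m.
Argument (x−vt)/(2√(Dt)) = (1220 − 1210)/15.17 = 0.6592; ½·erfc(0.6592) = 0.1756.
C = 89.9 × 0.1756 = 15.8 mg/L.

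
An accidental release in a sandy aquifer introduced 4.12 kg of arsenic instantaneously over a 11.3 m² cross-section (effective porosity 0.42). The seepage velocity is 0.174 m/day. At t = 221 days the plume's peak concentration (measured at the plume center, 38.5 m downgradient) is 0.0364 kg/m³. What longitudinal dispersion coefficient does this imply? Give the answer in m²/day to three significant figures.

At the plume center C_max = M/(n_e·A·√(4πDt)), so D = M²/(4πt·(n_e·A·C_max)²).
n_e·A·C_max = 0.42 × 11.3 × 0.0364 = 0.1728 kg/m.
D = 4.12²/(4π × 221 × 0.1728²) = 0.205 m²/day.

0.205 m²/day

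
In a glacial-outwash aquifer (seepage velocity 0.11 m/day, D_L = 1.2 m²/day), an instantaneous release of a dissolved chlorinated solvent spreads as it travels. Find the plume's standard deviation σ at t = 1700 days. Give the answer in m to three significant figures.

Dispersive spreading gives a Gaussian with σ² = 2Dt; advection only shifts the center.
σ = √(2 × 1.2 × 1700) = 63.9 m.

63.9 m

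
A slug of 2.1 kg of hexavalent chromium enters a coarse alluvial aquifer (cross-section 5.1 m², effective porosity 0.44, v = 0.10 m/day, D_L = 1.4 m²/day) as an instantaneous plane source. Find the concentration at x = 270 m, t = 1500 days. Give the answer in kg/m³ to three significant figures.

For an instantaneous plane source, C(x,t) = M/(n_e·A·√(4πDt)) · exp(−(x−vt)²/(4Dt)), with n_e·A the pore (flow) area.
Plume center vt = 0.10 × 1500 = 150 m, so the well at 270 m is 120 m downgradient of the peak.
√(4πDt) = 162.4 m, giving peak height M/(n_e·A·√(4πDt)) = 2.1/(0.44 × 5.1 × 162.4) = 0.005762 kg/m³.
(x−vt)²/(4Dt) = (120)²/(4 × 1.4 × 1500) = 1.714; exp(−1.714) = 0.1801.
C = 0.005762 × 0.1801 = 0.00104 kg/m³.

0.00104 kg/m³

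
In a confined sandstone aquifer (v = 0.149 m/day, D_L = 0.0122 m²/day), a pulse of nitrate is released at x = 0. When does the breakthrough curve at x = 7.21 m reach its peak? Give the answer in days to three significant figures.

For the 1D instantaneous-source solution, setting ∂C/∂t = 0 at fixed x gives v²t² + 2Dt − x² = 0, so t = (√(D² + v²x²) − D)/v².
√(D² + v²x²) = √(0.0122² + 0.149² × 7.21²) = 1.074; v² = 0.022201.
t = (1.074 − 0.0122)/0.022201 = 47.8 days (vs. the pure-advection estimate x/v = 48.4 d).

47.8 days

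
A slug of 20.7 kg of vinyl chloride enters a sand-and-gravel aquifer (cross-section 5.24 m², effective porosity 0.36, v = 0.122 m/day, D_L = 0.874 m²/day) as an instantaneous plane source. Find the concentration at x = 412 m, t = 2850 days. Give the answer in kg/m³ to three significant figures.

For an instantaneous plane source, C(x,t) = M/(n_e·A·√(4πDt)) · exp(−(x−vt)²/(4Dt)), with n_e·A the pore (flow) area.
Plume center vt = 0.122 × 2850 = 347.7 m, so the well at 412 m is 64.3 m downgradient of the peak.
√(4πDt) = 176.9 m, giving peak height M/(n_e·A·√(4πDt)) = 20.7/(0.36 × 5.24 × 176.9) = 0.06203 kg/m³.
(x−vt)²/(4Dt) = (64.3)²/(4 × 0.874 × 2850) = 0.4150; exp(−0.4150) = 0.6603.
C = 0.06203 × 0.6603 = 0.0410 kg/m³.

0.0410 kg/m³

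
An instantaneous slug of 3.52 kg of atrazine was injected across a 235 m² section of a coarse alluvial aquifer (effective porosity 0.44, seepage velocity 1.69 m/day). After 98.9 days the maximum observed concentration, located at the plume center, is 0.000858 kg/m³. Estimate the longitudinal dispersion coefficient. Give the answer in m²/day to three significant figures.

At the plume center C_max = M/(n_e·A·√(4πDt)), so D = M²/(4πt·(n_e·A·C_max)²).
n_e·A·C_max = 0.44 × 235 × 0.000858 = 0.08872 kg/m.
D = 3.52²/(4π × 98.9 × 0.08872²) = 1.27 m²/day.

1.27 m²/day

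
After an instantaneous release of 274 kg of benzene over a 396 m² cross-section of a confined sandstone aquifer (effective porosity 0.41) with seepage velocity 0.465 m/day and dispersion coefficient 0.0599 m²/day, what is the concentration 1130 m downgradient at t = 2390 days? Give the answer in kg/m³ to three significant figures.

0.0217 kg/m³

For an instantaneous plane source, C(x,t) = M/(n_e·A·√(4πDt)) · exp(−(x−vt)²/(4Dt)), with n_e·A the pore (flow) area.
Plume center vt = 0.465 × 2390 = 1111.35 m, so the well at 1130 m is 18.65 m downgradient of the peak.
√(4πDt) = 42.41 m, giving peak height M/(n_e·A·√(4πDt)) = 274/(0.41 × 396 × 42.41) = 0.03979 kg/m³.
(x−vt)²/(4Dt) = (18.65)²/(4 × 0.0599 × 2390) = 0.6074; exp(−0.6074) = 0.5448.
C = 0.03979 × 0.5448 = 0.0217 kg/m³.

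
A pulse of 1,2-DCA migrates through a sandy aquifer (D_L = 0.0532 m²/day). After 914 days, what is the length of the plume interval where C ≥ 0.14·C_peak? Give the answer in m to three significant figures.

The plume is Gaussian with σ = √(2Dt) = √(2 × 0.0532 × 914) = 9.862 m.
C/C_peak = exp(−Δx²/(2σ²)) = 0.14 ⇒ Δx = σ·√(−2 ln 0.14) = 9.862 × 1.983 = 19.56 m.
Width = 2Δx = 39.1 m.

39.1 m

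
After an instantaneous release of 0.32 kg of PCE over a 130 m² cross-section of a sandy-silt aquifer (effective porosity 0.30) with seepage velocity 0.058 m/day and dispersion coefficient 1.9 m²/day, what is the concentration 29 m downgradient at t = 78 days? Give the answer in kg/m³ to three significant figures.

6.92e-05 kg/m³

For an instantaneous plane source, C(x,t) = M/(n_e·A·√(4πDt)) · exp(−(x−vt)²/(4Dt)), with n_e·A the pore (flow) area.
Plume center vt = 0.058 × 78 = 4.524 m, so the well at 29 m is 24.476 m downgradient of the peak.
√(4πDt) = 43.15 m, giving peak height M/(n_e·A·√(4πDt)) = 0.32/(0.30 × 130 × 43.15) = 0.0001902 kg/m³.
(x−vt)²/(4Dt) = (24.476)²/(4 × 1.9 × 78) = 1.011; exp(−1.011) = 0.3639.
C = 0.0001902 × 0.3639 = 6.92e-05 kg/m³.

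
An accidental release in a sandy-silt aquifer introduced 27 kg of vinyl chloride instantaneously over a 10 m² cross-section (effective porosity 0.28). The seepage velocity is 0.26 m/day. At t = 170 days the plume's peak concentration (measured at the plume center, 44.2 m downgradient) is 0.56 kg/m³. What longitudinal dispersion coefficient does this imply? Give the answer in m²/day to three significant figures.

At the plume center C_max = M/(n_e·A·√(4πDt)), so D = M²/(4πt·(n_e·A·C_max)²).
n_e·A·C_max = 0.28 × 10 × 0.56 = 1.568 kg/m.
D = 27²/(4π × 170 × 1.568²) = 0.139 m²/day.

0.139 m²/day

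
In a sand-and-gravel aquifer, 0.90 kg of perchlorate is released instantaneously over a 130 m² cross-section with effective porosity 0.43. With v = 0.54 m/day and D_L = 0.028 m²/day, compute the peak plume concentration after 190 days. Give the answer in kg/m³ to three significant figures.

The peak of an instantaneous 1D plume sits at x = vt; there the Gaussian factor is 1 and C_max = M/(n_e·A·√(4πDt)), where n_e·A is the pore area the mass is dissolved in.
√(4πDt) = √(4π × 0.028 × 190) = 8.176 m, so C_max = 0.90/(0.43 × 130 × 8.176) = 0.00197 kg/m³.

0.00197 kg/m³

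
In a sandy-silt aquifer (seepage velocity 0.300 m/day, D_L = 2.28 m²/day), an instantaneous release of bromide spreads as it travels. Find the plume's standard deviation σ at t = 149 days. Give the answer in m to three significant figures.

26.1 m

Dispersive spreading gives a Gaussian with σ² = 2Dt; advection only shifts the center.
σ = √(2 × 2.28 × 149) = 26.1 m.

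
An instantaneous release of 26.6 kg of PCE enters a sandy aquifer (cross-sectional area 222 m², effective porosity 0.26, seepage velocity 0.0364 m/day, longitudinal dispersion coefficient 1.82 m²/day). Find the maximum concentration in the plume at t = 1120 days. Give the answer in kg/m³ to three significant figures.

The peak of an instantaneous 1D plume sits at x = vt; there the Gaussian factor is 1 and C_max = M/(n_e·A·√(4πDt)), where n_e·A is the pore area the mass is dissolved in.
√(4πDt) = √(4π × 1.82 × 1120) = 160.0 m, so C_max = 26.6/(0.26 × 222 × 160.0) = 0.00288 kg/m³.

0.00288 kg/m³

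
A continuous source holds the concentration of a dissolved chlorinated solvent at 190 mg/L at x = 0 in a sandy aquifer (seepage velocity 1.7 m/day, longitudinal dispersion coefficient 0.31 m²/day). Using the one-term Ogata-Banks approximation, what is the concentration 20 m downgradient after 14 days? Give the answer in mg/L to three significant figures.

For a continuous step input, C/C₀ ≈ ½·erfc((x−vt)/(2√(Dt))).
vt = 1.7 × 14 = 23.8 m and 2√(Dt) = 2√(0.31 × 14) = 4.167 m.
Argument (x−vt)/(2√(Dt)) = (20 − 23.8)/4.167 = -0.9119; ½·erfc(-0.9119) = 0.9014.
C = 190 × 0.9014 = 171 mg/L.

171 mg/L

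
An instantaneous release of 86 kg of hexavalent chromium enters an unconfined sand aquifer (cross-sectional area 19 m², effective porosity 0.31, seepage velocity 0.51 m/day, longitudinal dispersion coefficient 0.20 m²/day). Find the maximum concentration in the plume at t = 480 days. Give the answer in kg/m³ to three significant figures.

0.420 kg/m³

The peak of an instantaneous 1D plume sits at x = vt; there the Gaussian factor is 1 and C_max = M/(n_e·A·√(4πDt)), where n_e·A is the pore area the mass is dissolved in.
√(4πDt) = √(4π × 0.20 × 480) = 34.73 m, so C_max = 86/(0.31 × 19 × 34.73) = 0.420 kg/m³.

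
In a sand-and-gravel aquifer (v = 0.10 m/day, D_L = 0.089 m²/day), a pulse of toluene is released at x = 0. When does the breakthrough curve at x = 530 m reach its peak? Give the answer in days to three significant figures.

5290 days

For the 1D instantaneous-source solution, setting ∂C/∂t = 0 at fixed x gives v²t² + 2Dt − x² = 0, so t = (√(D² + v²x²) − D)/v².
√(D² + v²x²) = √(0.089² + 0.10² × 530²) = 53.00; v² = 0.01.
t = (53.00 − 0.089)/0.01 = 5290 days (vs. the pure-advection estimate x/v = 5300 d).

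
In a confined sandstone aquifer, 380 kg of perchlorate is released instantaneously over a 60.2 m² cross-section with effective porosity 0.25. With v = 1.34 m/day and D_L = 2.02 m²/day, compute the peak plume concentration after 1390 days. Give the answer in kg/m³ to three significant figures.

0.134 kg/m³

The peak of an instantaneous 1D plume sits at x = vt; there the Gaussian factor is 1 and C_max = M/(n_e·A·√(4πDt)), where n_e·A is the pore area the mass is dissolved in.
√(4πDt) = √(4π × 2.02 × 1390) = 187.8 m, so C_max = 380/(0.25 × 60.2 × 187.8) = 0.134 kg/m³.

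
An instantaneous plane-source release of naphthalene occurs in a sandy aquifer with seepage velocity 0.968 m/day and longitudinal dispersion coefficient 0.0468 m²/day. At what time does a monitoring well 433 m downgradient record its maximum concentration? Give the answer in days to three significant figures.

For the 1D instantaneous-source solution, setting ∂C/∂t = 0 at fixed x gives v²t² + 2Dt − x² = 0, so t = (√(D² + v²x²) − D)/v².
√(D² + v²x²) = √(0.0468² + 0.968² × 433²) = 419.1; v² = 0.937024.
t = (419.1 − 0.0468)/0.937024 = 447 days (vs. the pure-advection estimate x/v = 447 d).

447 days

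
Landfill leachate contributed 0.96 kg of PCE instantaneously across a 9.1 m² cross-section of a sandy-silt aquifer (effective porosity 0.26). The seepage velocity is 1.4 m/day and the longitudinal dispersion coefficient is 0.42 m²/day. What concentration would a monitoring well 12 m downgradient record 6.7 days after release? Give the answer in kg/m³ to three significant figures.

0.0371 kg/m³

For an instantaneous plane source, C(x,t) = M/(n_e·A·√(4πDt)) · exp(−(x−vt)²/(4Dt)), with n_e·A the pore (flow) area.
Plume center vt = 1.4 × 6.7 = 9.38 m, so the well at 12 m is 2.62 m downgradient of the peak.
√(4πDt) = 5.947 m, giving peak height M/(n_e·A·√(4πDt)) = 0.96/(0.26 × 9.1 × 5.947) = 0.06823 kg/m³.
(x−vt)²/(4Dt) = (2.62)²/(4 × 0.42 × 6.7) = 0.6098; exp(−0.6098) = 0.5435.
C = 0.06823 × 0.5435 = 0.0371 kg/m³.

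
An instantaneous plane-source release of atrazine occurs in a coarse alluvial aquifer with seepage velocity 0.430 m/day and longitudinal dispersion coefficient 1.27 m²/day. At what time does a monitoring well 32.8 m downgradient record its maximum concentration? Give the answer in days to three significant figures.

69.7 days

For the 1D instantaneous-source solution, setting ∂C/∂t = 0 at fixed x gives v²t² + 2Dt − x² = 0, so t = (√(D² + v²x²) − D)/v².
√(D² + v²x²) = √(1.27² + 0.430² × 32.8²) = 14.16; v² = 0.1849.
t = (14.16 − 1.27)/0.1849 = 69.7 days (vs. the pure-advection estimate x/v = 76.3 d).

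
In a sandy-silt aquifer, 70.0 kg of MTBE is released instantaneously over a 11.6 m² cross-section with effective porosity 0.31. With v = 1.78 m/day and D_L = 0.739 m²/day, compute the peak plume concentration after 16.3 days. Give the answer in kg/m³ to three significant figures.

1.58 kg/m³

The peak of an instantaneous 1D plume sits at x = vt; there the Gaussian factor is 1 and C_max = M/(n_e·A·√(4πDt)), where n_e·A is the pore area the mass is dissolved in.
√(4πDt) = √(4π × 0.739 × 16.3) = 12.30 m, so C_max = 70.0/(0.31 × 11.6 × 12.30) = 1.58 kg/m³.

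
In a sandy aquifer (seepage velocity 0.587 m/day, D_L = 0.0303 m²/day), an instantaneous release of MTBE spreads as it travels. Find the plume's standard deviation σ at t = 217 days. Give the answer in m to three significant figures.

Dispersive spreading gives a Gaussian with σ² = 2Dt; advection only shifts the center.
σ = √(2 × 0.0303 × 217) = 3.63 m.

3.63 m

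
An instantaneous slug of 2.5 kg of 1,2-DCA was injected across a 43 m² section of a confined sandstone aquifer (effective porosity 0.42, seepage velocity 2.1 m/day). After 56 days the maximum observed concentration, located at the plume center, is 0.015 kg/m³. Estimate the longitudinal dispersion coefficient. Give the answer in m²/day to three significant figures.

0.121 m²/day

At the plume center C_max = M/(n_e·A·√(4πDt)), so D = M²/(4πt·(n_e·A·C_max)²).
n_e·A·C_max = 0.42 × 43 × 0.015 = 0.2709 kg/m.
D = 2.5²/(4π × 56 × 0.2709²) = 0.121 m²/day.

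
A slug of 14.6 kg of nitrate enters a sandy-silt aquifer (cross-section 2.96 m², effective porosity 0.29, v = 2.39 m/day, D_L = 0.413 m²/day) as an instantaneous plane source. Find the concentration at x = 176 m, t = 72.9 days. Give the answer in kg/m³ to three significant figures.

For an instantaneous plane source, C(x,t) = M/(n_e·A·√(4πDt)) · exp(−(x−vt)²/(4Dt)), with n_e·A the pore (flow) area.
Plume center vt = 2.39 × 72.9 = 174.231 m, so the well at 176 m is 1.769 m downgradient of the peak.
√(4πDt) = 19.45 m, giving peak height M/(n_e·A·√(4πDt)) = 14.6/(0.29 × 2.96 × 19.45) = 0.8745 kg/m³.
(x−vt)²/(4Dt) = (1.769)²/(4 × 0.413 × 72.9) = 0.02598; exp(−0.02598) = 0.9744.
C = 0.8745 × 0.9744 = 0.852 kg/m³.

0.852 kg/m³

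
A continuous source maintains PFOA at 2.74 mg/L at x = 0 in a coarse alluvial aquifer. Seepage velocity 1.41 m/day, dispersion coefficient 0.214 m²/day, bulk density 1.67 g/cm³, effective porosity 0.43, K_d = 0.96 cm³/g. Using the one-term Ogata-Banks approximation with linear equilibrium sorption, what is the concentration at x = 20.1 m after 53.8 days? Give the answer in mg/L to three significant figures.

Retardation factor R = 1 + ρ_b·K_d/n = 1 + 1.67 × 0.96/0.43 = 4.728.
Sorption retards both mechanisms: v_R = v/R = 0.2982 m/day, D_R = D/R = 0.04526 m²/day.
v_R·t = 0.2982 × 53.8 = 16.04316 m; 2√(D_R t) = 3.121 m; argument = (20.1 − 16.04316)/3.121 = 1.300.
C = C₀ × ½·erfc(1.300) = 2.74 × 0.03300 = 0.0904 mg/L.

0.0904 mg/L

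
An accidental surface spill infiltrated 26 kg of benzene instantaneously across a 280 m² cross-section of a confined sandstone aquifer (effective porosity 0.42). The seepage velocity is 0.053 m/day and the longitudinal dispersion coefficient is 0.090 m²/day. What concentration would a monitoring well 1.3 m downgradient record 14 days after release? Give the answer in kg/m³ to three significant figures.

0.0522 kg/m³

For an instantaneous plane source, C(x,t) = M/(n_e·A·√(4πDt)) · exp(−(x−vt)²/(4Dt)), with n_e·A the pore (flow) area.
Plume center vt = 0.053 × 14 = 0.742 m, so the well at 1.3 m is 0.558 m downgradient of the peak.
√(4πDt) = 3.979 m, giving peak height M/(n_e·A·√(4πDt)) = 26/(0.42 × 280 × 3.979) = 0.05556 kg/m³.
(x−vt)²/(4Dt) = (0.558)²/(4 × 0.090 × 14) = 0.06178; exp(−0.06178) = 0.9401.
C = 0.05556 × 0.9401 = 0.0522 kg/m³.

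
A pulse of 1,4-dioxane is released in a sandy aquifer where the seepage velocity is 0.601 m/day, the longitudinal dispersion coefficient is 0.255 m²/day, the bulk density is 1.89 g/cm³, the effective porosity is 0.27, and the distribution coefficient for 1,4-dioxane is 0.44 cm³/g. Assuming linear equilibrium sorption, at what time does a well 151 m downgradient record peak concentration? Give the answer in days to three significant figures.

1020 days

Retardation factor R = 1 + ρ_b·K_d/n = 1 + 1.89 × 0.44/0.27 = 4.080.
Sorption retards both mechanisms: v_R = v/R = 0.1473 m/day, D_R = D/R = 0.06250 m²/day.
Peak time from v_R²t² + 2D_R t − x² = 0: t = (√(D_R² + v_R²x²) − D_R)/v_R².
√(D_R² + v_R²x²) = √(0.06250² + 0.1473² × 151²) = 22.24; v_R² = 0.02170.
t = (22.24 − 0.06250)/0.02170 = 1020 days.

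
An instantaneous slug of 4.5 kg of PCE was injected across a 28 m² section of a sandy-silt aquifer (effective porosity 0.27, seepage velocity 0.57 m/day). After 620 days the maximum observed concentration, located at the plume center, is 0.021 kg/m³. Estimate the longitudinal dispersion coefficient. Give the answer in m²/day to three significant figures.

0.103 m²/day

At the plume center C_max = M/(n_e·A·√(4πDt)), so D = M²/(4πt·(n_e·A·C_max)²).
n_e·A·C_max = 0.27 × 28 × 0.021 = 0.1588 kg/m.
D = 4.5²/(4π × 620 × 0.1588²) = 0.103 m²/day.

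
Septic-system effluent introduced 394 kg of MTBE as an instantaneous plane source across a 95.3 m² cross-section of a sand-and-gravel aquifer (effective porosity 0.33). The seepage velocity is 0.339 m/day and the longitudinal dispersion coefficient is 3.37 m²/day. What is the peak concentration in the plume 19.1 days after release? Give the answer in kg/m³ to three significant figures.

The peak of an instantaneous 1D plume sits at x = vt; there the Gaussian factor is 1 and C_max = M/(n_e·A·√(4πDt)), where n_e·A is the pore area the mass is dissolved in.
√(4πDt) = √(4π × 3.37 × 19.1) = 28.44 m, so C_max = 394/(0.33 × 95.3 × 28.44) = 0.441 kg/m³.

0.441 kg/m³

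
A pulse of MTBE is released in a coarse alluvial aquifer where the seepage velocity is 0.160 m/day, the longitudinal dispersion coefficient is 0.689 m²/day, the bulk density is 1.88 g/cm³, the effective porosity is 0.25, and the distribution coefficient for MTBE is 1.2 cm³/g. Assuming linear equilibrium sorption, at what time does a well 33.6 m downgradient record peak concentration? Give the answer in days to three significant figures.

Retardation factor R = 1 + ρ_b·K_d/n = 1 + 1.88 × 1.2/0.25 = 10.02.
Sorption retards both mechanisms: v_R = v/R = 0.01597 m/day, D_R = D/R = 0.06876 m²/day.
Peak time from v_R²t² + 2D_R t − x² = 0: t = (√(D_R² + v_R²x²) − D_R)/v_R².
√(D_R² + v_R²x²) = √(0.06876² + 0.01597² × 33.6²) = 0.5410; v_R² = 0.0002550.
t = (0.5410 − 0.06876)/0.0002550 = 1850 days.

1850 days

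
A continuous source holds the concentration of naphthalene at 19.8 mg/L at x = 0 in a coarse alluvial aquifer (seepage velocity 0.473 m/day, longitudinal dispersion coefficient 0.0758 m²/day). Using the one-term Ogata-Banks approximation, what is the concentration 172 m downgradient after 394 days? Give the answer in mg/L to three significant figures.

19.2 mg/L

For a continuous step input, C/C₀ ≈ ½·erfc((x−vt)/(2√(Dt))).
vt = 0.473 × 394 = 186.362 m and 2√(Dt) = 2√(0.0758 × 394) = 10.93 m.
Argument (x−vt)/(2√(Dt)) = (172 − 186.362)/10.93 = -1.314; ½·erfc(-1.314) = 0.9684.
C = 19.8 × 0.9684 = 19.2 mg/L.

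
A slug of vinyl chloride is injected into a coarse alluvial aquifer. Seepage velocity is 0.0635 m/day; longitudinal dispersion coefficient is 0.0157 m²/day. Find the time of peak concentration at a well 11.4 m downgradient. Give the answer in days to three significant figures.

176 days

For the 1D instantaneous-source solution, setting ∂C/∂t = 0 at fixed x gives v²t² + 2Dt − x² = 0, so t = (√(D² + v²x²) − D)/v².
√(D² + v²x²) = √(0.0157² + 0.0635² × 11.4²) = 0.7241; v² = 0.00403225.
t = (0.7241 − 0.0157)/0.00403225 = 176 days (vs. the pure-advection estimate x/v = 180 d).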